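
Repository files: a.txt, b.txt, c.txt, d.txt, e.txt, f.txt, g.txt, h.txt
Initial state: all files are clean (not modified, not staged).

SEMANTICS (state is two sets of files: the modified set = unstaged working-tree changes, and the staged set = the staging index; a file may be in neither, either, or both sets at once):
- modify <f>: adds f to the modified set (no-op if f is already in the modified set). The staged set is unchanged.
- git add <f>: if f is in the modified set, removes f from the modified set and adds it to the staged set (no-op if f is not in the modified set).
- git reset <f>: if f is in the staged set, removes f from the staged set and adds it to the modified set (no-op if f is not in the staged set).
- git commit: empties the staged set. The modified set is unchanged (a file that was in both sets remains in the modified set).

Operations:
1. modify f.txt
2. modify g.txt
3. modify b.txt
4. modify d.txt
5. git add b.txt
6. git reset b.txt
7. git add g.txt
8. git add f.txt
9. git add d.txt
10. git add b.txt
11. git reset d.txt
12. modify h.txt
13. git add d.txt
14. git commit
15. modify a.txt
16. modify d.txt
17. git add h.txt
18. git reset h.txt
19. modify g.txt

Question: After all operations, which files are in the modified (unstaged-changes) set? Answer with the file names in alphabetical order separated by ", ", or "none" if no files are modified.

After op 1 (modify f.txt): modified={f.txt} staged={none}
After op 2 (modify g.txt): modified={f.txt, g.txt} staged={none}
After op 3 (modify b.txt): modified={b.txt, f.txt, g.txt} staged={none}
After op 4 (modify d.txt): modified={b.txt, d.txt, f.txt, g.txt} staged={none}
After op 5 (git add b.txt): modified={d.txt, f.txt, g.txt} staged={b.txt}
After op 6 (git reset b.txt): modified={b.txt, d.txt, f.txt, g.txt} staged={none}
After op 7 (git add g.txt): modified={b.txt, d.txt, f.txt} staged={g.txt}
After op 8 (git add f.txt): modified={b.txt, d.txt} staged={f.txt, g.txt}
After op 9 (git add d.txt): modified={b.txt} staged={d.txt, f.txt, g.txt}
After op 10 (git add b.txt): modified={none} staged={b.txt, d.txt, f.txt, g.txt}
After op 11 (git reset d.txt): modified={d.txt} staged={b.txt, f.txt, g.txt}
After op 12 (modify h.txt): modified={d.txt, h.txt} staged={b.txt, f.txt, g.txt}
After op 13 (git add d.txt): modified={h.txt} staged={b.txt, d.txt, f.txt, g.txt}
After op 14 (git commit): modified={h.txt} staged={none}
After op 15 (modify a.txt): modified={a.txt, h.txt} staged={none}
After op 16 (modify d.txt): modified={a.txt, d.txt, h.txt} staged={none}
After op 17 (git add h.txt): modified={a.txt, d.txt} staged={h.txt}
After op 18 (git reset h.txt): modified={a.txt, d.txt, h.txt} staged={none}
After op 19 (modify g.txt): modified={a.txt, d.txt, g.txt, h.txt} staged={none}

Answer: a.txt, d.txt, g.txt, h.txt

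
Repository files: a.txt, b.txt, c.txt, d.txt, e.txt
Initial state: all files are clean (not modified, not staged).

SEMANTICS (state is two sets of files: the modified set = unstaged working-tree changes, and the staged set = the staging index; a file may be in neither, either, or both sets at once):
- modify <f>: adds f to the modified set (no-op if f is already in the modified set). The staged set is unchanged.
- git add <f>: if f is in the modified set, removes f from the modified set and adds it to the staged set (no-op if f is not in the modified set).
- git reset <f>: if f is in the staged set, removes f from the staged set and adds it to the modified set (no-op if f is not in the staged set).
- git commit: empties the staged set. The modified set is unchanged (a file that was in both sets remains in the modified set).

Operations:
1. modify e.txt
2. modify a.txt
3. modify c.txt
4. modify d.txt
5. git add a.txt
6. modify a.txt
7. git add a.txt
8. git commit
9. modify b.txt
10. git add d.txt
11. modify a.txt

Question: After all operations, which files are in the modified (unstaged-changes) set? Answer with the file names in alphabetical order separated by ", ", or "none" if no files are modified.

After op 1 (modify e.txt): modified={e.txt} staged={none}
After op 2 (modify a.txt): modified={a.txt, e.txt} staged={none}
After op 3 (modify c.txt): modified={a.txt, c.txt, e.txt} staged={none}
After op 4 (modify d.txt): modified={a.txt, c.txt, d.txt, e.txt} staged={none}
After op 5 (git add a.txt): modified={c.txt, d.txt, e.txt} staged={a.txt}
After op 6 (modify a.txt): modified={a.txt, c.txt, d.txt, e.txt} staged={a.txt}
After op 7 (git add a.txt): modified={c.txt, d.txt, e.txt} staged={a.txt}
After op 8 (git commit): modified={c.txt, d.txt, e.txt} staged={none}
After op 9 (modify b.txt): modified={b.txt, c.txt, d.txt, e.txt} staged={none}
After op 10 (git add d.txt): modified={b.txt, c.txt, e.txt} staged={d.txt}
After op 11 (modify a.txt): modified={a.txt, b.txt, c.txt, e.txt} staged={d.txt}

Answer: a.txt, b.txt, c.txt, e.txt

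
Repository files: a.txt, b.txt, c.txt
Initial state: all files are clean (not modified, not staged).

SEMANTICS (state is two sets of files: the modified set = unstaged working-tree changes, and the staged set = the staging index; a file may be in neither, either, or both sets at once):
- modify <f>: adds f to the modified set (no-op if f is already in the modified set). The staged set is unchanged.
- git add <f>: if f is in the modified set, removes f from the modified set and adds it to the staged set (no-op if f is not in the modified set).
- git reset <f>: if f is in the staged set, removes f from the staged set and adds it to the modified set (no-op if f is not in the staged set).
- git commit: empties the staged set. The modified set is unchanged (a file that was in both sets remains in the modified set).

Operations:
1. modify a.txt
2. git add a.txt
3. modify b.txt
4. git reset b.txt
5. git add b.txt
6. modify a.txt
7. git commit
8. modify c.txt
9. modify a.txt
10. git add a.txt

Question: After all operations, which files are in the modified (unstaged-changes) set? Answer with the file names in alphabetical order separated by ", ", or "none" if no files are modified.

Answer: c.txt

Derivation:
After op 1 (modify a.txt): modified={a.txt} staged={none}
After op 2 (git add a.txt): modified={none} staged={a.txt}
After op 3 (modify b.txt): modified={b.txt} staged={a.txt}
After op 4 (git reset b.txt): modified={b.txt} staged={a.txt}
After op 5 (git add b.txt): modified={none} staged={a.txt, b.txt}
After op 6 (modify a.txt): modified={a.txt} staged={a.txt, b.txt}
After op 7 (git commit): modified={a.txt} staged={none}
After op 8 (modify c.txt): modified={a.txt, c.txt} staged={none}
After op 9 (modify a.txt): modified={a.txt, c.txt} staged={none}
After op 10 (git add a.txt): modified={c.txt} staged={a.txt}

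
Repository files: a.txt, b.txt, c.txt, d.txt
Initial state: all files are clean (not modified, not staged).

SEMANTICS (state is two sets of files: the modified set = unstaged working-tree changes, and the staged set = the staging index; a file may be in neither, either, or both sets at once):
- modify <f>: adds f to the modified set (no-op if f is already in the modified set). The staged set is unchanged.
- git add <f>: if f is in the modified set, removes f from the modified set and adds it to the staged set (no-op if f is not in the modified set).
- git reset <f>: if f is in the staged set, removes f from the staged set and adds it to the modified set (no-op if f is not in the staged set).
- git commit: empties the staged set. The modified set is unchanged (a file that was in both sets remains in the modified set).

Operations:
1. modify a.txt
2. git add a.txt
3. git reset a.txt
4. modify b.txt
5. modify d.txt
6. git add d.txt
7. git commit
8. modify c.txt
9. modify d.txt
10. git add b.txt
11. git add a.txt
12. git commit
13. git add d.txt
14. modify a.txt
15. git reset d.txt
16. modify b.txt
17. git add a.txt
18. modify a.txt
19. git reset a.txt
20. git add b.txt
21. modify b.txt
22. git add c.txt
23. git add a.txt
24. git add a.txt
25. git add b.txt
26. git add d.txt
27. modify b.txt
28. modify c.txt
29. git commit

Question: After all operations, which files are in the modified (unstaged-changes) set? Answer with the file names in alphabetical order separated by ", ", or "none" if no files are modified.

Answer: b.txt, c.txt

Derivation:
After op 1 (modify a.txt): modified={a.txt} staged={none}
After op 2 (git add a.txt): modified={none} staged={a.txt}
After op 3 (git reset a.txt): modified={a.txt} staged={none}
After op 4 (modify b.txt): modified={a.txt, b.txt} staged={none}
After op 5 (modify d.txt): modified={a.txt, b.txt, d.txt} staged={none}
After op 6 (git add d.txt): modified={a.txt, b.txt} staged={d.txt}
After op 7 (git commit): modified={a.txt, b.txt} staged={none}
After op 8 (modify c.txt): modified={a.txt, b.txt, c.txt} staged={none}
After op 9 (modify d.txt): modified={a.txt, b.txt, c.txt, d.txt} staged={none}
After op 10 (git add b.txt): modified={a.txt, c.txt, d.txt} staged={b.txt}
After op 11 (git add a.txt): modified={c.txt, d.txt} staged={a.txt, b.txt}
After op 12 (git commit): modified={c.txt, d.txt} staged={none}
After op 13 (git add d.txt): modified={c.txt} staged={d.txt}
After op 14 (modify a.txt): modified={a.txt, c.txt} staged={d.txt}
After op 15 (git reset d.txt): modified={a.txt, c.txt, d.txt} staged={none}
After op 16 (modify b.txt): modified={a.txt, b.txt, c.txt, d.txt} staged={none}
After op 17 (git add a.txt): modified={b.txt, c.txt, d.txt} staged={a.txt}
After op 18 (modify a.txt): modified={a.txt, b.txt, c.txt, d.txt} staged={a.txt}
After op 19 (git reset a.txt): modified={a.txt, b.txt, c.txt, d.txt} staged={none}
After op 20 (git add b.txt): modified={a.txt, c.txt, d.txt} staged={b.txt}
After op 21 (modify b.txt): modified={a.txt, b.txt, c.txt, d.txt} staged={b.txt}
After op 22 (git add c.txt): modified={a.txt, b.txt, d.txt} staged={b.txt, c.txt}
After op 23 (git add a.txt): modified={b.txt, d.txt} staged={a.txt, b.txt, c.txt}
After op 24 (git add a.txt): modified={b.txt, d.txt} staged={a.txt, b.txt, c.txt}
After op 25 (git add b.txt): modified={d.txt} staged={a.txt, b.txt, c.txt}
After op 26 (git add d.txt): modified={none} staged={a.txt, b.txt, c.txt, d.txt}
After op 27 (modify b.txt): modified={b.txt} staged={a.txt, b.txt, c.txt, d.txt}
After op 28 (modify c.txt): modified={b.txt, c.txt} staged={a.txt, b.txt, c.txt, d.txt}
After op 29 (git commit): modified={b.txt, c.txt} staged={none}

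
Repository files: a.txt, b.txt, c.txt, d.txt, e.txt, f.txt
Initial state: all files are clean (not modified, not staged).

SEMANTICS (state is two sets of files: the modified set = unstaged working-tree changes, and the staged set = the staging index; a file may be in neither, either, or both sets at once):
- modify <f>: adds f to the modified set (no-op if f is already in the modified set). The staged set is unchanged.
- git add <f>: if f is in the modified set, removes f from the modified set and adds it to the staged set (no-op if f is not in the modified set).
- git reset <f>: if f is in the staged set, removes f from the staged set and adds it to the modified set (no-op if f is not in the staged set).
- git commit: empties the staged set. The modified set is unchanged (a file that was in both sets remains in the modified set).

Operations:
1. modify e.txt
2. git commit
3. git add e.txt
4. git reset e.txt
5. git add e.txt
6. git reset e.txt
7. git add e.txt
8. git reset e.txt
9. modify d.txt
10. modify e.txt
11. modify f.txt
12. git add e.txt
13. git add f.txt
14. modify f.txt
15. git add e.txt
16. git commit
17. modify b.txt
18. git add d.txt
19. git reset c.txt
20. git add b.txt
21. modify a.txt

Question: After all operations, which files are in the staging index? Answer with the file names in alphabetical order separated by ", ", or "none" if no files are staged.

Answer: b.txt, d.txt

Derivation:
After op 1 (modify e.txt): modified={e.txt} staged={none}
After op 2 (git commit): modified={e.txt} staged={none}
After op 3 (git add e.txt): modified={none} staged={e.txt}
After op 4 (git reset e.txt): modified={e.txt} staged={none}
After op 5 (git add e.txt): modified={none} staged={e.txt}
After op 6 (git reset e.txt): modified={e.txt} staged={none}
After op 7 (git add e.txt): modified={none} staged={e.txt}
After op 8 (git reset e.txt): modified={e.txt} staged={none}
After op 9 (modify d.txt): modified={d.txt, e.txt} staged={none}
After op 10 (modify e.txt): modified={d.txt, e.txt} staged={none}
After op 11 (modify f.txt): modified={d.txt, e.txt, f.txt} staged={none}
After op 12 (git add e.txt): modified={d.txt, f.txt} staged={e.txt}
After op 13 (git add f.txt): modified={d.txt} staged={e.txt, f.txt}
After op 14 (modify f.txt): modified={d.txt, f.txt} staged={e.txt, f.txt}
After op 15 (git add e.txt): modified={d.txt, f.txt} staged={e.txt, f.txt}
After op 16 (git commit): modified={d.txt, f.txt} staged={none}
After op 17 (modify b.txt): modified={b.txt, d.txt, f.txt} staged={none}
After op 18 (git add d.txt): modified={b.txt, f.txt} staged={d.txt}
After op 19 (git reset c.txt): modified={b.txt, f.txt} staged={d.txt}
After op 20 (git add b.txt): modified={f.txt} staged={b.txt, d.txt}
After op 21 (modify a.txt): modified={a.txt, f.txt} staged={b.txt, d.txt}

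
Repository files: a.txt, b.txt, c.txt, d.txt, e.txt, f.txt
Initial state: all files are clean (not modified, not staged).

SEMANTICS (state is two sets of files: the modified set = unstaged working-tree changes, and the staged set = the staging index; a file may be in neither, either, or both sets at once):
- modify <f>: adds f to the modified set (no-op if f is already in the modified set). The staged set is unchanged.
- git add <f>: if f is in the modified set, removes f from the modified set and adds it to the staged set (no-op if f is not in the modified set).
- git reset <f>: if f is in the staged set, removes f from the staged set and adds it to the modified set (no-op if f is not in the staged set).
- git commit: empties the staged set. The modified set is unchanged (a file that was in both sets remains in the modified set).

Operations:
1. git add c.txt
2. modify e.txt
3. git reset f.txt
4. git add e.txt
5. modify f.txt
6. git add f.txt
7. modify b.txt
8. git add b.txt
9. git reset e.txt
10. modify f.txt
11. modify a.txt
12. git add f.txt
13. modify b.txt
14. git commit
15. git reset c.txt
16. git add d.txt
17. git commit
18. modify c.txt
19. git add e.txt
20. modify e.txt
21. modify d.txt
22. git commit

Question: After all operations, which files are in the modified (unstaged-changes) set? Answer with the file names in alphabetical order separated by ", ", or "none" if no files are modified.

After op 1 (git add c.txt): modified={none} staged={none}
After op 2 (modify e.txt): modified={e.txt} staged={none}
After op 3 (git reset f.txt): modified={e.txt} staged={none}
After op 4 (git add e.txt): modified={none} staged={e.txt}
After op 5 (modify f.txt): modified={f.txt} staged={e.txt}
After op 6 (git add f.txt): modified={none} staged={e.txt, f.txt}
After op 7 (modify b.txt): modified={b.txt} staged={e.txt, f.txt}
After op 8 (git add b.txt): modified={none} staged={b.txt, e.txt, f.txt}
After op 9 (git reset e.txt): modified={e.txt} staged={b.txt, f.txt}
After op 10 (modify f.txt): modified={e.txt, f.txt} staged={b.txt, f.txt}
After op 11 (modify a.txt): modified={a.txt, e.txt, f.txt} staged={b.txt, f.txt}
After op 12 (git add f.txt): modified={a.txt, e.txt} staged={b.txt, f.txt}
After op 13 (modify b.txt): modified={a.txt, b.txt, e.txt} staged={b.txt, f.txt}
After op 14 (git commit): modified={a.txt, b.txt, e.txt} staged={none}
After op 15 (git reset c.txt): modified={a.txt, b.txt, e.txt} staged={none}
After op 16 (git add d.txt): modified={a.txt, b.txt, e.txt} staged={none}
After op 17 (git commit): modified={a.txt, b.txt, e.txt} staged={none}
After op 18 (modify c.txt): modified={a.txt, b.txt, c.txt, e.txt} staged={none}
After op 19 (git add e.txt): modified={a.txt, b.txt, c.txt} staged={e.txt}
After op 20 (modify e.txt): modified={a.txt, b.txt, c.txt, e.txt} staged={e.txt}
After op 21 (modify d.txt): modified={a.txt, b.txt, c.txt, d.txt, e.txt} staged={e.txt}
After op 22 (git commit): modified={a.txt, b.txt, c.txt, d.txt, e.txt} staged={none}

Answer: a.txt, b.txt, c.txt, d.txt, e.txt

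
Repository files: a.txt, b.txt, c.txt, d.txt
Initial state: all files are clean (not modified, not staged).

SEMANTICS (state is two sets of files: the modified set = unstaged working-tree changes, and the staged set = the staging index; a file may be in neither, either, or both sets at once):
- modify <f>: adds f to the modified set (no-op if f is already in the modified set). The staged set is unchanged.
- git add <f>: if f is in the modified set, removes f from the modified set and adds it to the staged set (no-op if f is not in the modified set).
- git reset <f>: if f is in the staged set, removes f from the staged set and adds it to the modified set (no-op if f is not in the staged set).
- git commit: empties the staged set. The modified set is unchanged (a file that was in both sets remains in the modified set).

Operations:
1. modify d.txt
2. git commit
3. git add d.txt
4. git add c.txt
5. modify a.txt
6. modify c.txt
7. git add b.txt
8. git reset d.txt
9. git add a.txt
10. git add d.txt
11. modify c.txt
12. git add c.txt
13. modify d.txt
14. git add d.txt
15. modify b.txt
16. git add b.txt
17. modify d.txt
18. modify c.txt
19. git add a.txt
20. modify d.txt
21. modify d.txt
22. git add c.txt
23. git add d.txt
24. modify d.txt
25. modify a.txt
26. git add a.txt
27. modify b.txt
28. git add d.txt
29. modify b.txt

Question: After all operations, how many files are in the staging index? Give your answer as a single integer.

Answer: 4

Derivation:
After op 1 (modify d.txt): modified={d.txt} staged={none}
After op 2 (git commit): modified={d.txt} staged={none}
After op 3 (git add d.txt): modified={none} staged={d.txt}
After op 4 (git add c.txt): modified={none} staged={d.txt}
After op 5 (modify a.txt): modified={a.txt} staged={d.txt}
After op 6 (modify c.txt): modified={a.txt, c.txt} staged={d.txt}
After op 7 (git add b.txt): modified={a.txt, c.txt} staged={d.txt}
After op 8 (git reset d.txt): modified={a.txt, c.txt, d.txt} staged={none}
After op 9 (git add a.txt): modified={c.txt, d.txt} staged={a.txt}
After op 10 (git add d.txt): modified={c.txt} staged={a.txt, d.txt}
After op 11 (modify c.txt): modified={c.txt} staged={a.txt, d.txt}
After op 12 (git add c.txt): modified={none} staged={a.txt, c.txt, d.txt}
After op 13 (modify d.txt): modified={d.txt} staged={a.txt, c.txt, d.txt}
After op 14 (git add d.txt): modified={none} staged={a.txt, c.txt, d.txt}
After op 15 (modify b.txt): modified={b.txt} staged={a.txt, c.txt, d.txt}
After op 16 (git add b.txt): modified={none} staged={a.txt, b.txt, c.txt, d.txt}
After op 17 (modify d.txt): modified={d.txt} staged={a.txt, b.txt, c.txt, d.txt}
After op 18 (modify c.txt): modified={c.txt, d.txt} staged={a.txt, b.txt, c.txt, d.txt}
After op 19 (git add a.txt): modified={c.txt, d.txt} staged={a.txt, b.txt, c.txt, d.txt}
After op 20 (modify d.txt): modified={c.txt, d.txt} staged={a.txt, b.txt, c.txt, d.txt}
After op 21 (modify d.txt): modified={c.txt, d.txt} staged={a.txt, b.txt, c.txt, d.txt}
After op 22 (git add c.txt): modified={d.txt} staged={a.txt, b.txt, c.txt, d.txt}
After op 23 (git add d.txt): modified={none} staged={a.txt, b.txt, c.txt, d.txt}
After op 24 (modify d.txt): modified={d.txt} staged={a.txt, b.txt, c.txt, d.txt}
After op 25 (modify a.txt): modified={a.txt, d.txt} staged={a.txt, b.txt, c.txt, d.txt}
After op 26 (git add a.txt): modified={d.txt} staged={a.txt, b.txt, c.txt, d.txt}
After op 27 (modify b.txt): modified={b.txt, d.txt} staged={a.txt, b.txt, c.txt, d.txt}
After op 28 (git add d.txt): modified={b.txt} staged={a.txt, b.txt, c.txt, d.txt}
After op 29 (modify b.txt): modified={b.txt} staged={a.txt, b.txt, c.txt, d.txt}
Final staged set: {a.txt, b.txt, c.txt, d.txt} -> count=4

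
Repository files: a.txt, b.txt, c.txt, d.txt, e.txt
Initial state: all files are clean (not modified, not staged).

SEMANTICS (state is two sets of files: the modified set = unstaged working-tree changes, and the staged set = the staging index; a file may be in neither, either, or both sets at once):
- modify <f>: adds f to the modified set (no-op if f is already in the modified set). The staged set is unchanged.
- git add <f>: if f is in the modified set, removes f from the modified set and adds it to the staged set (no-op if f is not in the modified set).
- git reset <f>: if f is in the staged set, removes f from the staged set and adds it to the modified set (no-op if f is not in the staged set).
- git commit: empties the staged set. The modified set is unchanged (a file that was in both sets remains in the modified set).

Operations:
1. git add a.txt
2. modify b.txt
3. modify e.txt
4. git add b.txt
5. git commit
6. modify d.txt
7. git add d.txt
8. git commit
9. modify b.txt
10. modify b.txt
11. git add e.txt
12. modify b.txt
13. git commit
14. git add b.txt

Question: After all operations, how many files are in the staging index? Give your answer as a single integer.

Answer: 1

Derivation:
After op 1 (git add a.txt): modified={none} staged={none}
After op 2 (modify b.txt): modified={b.txt} staged={none}
After op 3 (modify e.txt): modified={b.txt, e.txt} staged={none}
After op 4 (git add b.txt): modified={e.txt} staged={b.txt}
After op 5 (git commit): modified={e.txt} staged={none}
After op 6 (modify d.txt): modified={d.txt, e.txt} staged={none}
After op 7 (git add d.txt): modified={e.txt} staged={d.txt}
After op 8 (git commit): modified={e.txt} staged={none}
After op 9 (modify b.txt): modified={b.txt, e.txt} staged={none}
After op 10 (modify b.txt): modified={b.txt, e.txt} staged={none}
After op 11 (git add e.txt): modified={b.txt} staged={e.txt}
After op 12 (modify b.txt): modified={b.txt} staged={e.txt}
After op 13 (git commit): modified={b.txt} staged={none}
After op 14 (git add b.txt): modified={none} staged={b.txt}
Final staged set: {b.txt} -> count=1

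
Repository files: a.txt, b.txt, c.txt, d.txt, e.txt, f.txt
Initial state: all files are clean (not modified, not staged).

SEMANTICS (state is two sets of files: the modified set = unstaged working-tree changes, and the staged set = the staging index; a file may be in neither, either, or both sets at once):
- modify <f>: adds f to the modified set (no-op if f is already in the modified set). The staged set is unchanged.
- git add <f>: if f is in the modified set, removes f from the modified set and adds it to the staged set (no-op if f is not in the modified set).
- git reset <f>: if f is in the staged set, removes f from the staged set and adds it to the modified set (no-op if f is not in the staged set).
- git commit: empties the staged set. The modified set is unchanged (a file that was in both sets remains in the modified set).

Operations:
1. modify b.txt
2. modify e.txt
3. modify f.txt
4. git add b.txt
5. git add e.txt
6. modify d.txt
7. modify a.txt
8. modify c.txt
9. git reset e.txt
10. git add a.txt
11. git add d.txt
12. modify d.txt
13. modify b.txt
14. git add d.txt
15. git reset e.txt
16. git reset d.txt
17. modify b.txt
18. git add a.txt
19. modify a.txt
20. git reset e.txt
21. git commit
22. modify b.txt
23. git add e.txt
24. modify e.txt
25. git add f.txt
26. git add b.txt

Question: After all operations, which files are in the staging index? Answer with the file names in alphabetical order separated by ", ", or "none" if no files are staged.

Answer: b.txt, e.txt, f.txt

Derivation:
After op 1 (modify b.txt): modified={b.txt} staged={none}
After op 2 (modify e.txt): modified={b.txt, e.txt} staged={none}
After op 3 (modify f.txt): modified={b.txt, e.txt, f.txt} staged={none}
After op 4 (git add b.txt): modified={e.txt, f.txt} staged={b.txt}
After op 5 (git add e.txt): modified={f.txt} staged={b.txt, e.txt}
After op 6 (modify d.txt): modified={d.txt, f.txt} staged={b.txt, e.txt}
After op 7 (modify a.txt): modified={a.txt, d.txt, f.txt} staged={b.txt, e.txt}
After op 8 (modify c.txt): modified={a.txt, c.txt, d.txt, f.txt} staged={b.txt, e.txt}
After op 9 (git reset e.txt): modified={a.txt, c.txt, d.txt, e.txt, f.txt} staged={b.txt}
After op 10 (git add a.txt): modified={c.txt, d.txt, e.txt, f.txt} staged={a.txt, b.txt}
After op 11 (git add d.txt): modified={c.txt, e.txt, f.txt} staged={a.txt, b.txt, d.txt}
After op 12 (modify d.txt): modified={c.txt, d.txt, e.txt, f.txt} staged={a.txt, b.txt, d.txt}
After op 13 (modify b.txt): modified={b.txt, c.txt, d.txt, e.txt, f.txt} staged={a.txt, b.txt, d.txt}
After op 14 (git add d.txt): modified={b.txt, c.txt, e.txt, f.txt} staged={a.txt, b.txt, d.txt}
After op 15 (git reset e.txt): modified={b.txt, c.txt, e.txt, f.txt} staged={a.txt, b.txt, d.txt}
After op 16 (git reset d.txt): modified={b.txt, c.txt, d.txt, e.txt, f.txt} staged={a.txt, b.txt}
After op 17 (modify b.txt): modified={b.txt, c.txt, d.txt, e.txt, f.txt} staged={a.txt, b.txt}
After op 18 (git add a.txt): modified={b.txt, c.txt, d.txt, e.txt, f.txt} staged={a.txt, b.txt}
After op 19 (modify a.txt): modified={a.txt, b.txt, c.txt, d.txt, e.txt, f.txt} staged={a.txt, b.txt}
After op 20 (git reset e.txt): modified={a.txt, b.txt, c.txt, d.txt, e.txt, f.txt} staged={a.txt, b.txt}
After op 21 (git commit): modified={a.txt, b.txt, c.txt, d.txt, e.txt, f.txt} staged={none}
After op 22 (modify b.txt): modified={a.txt, b.txt, c.txt, d.txt, e.txt, f.txt} staged={none}
After op 23 (git add e.txt): modified={a.txt, b.txt, c.txt, d.txt, f.txt} staged={e.txt}
After op 24 (modify e.txt): modified={a.txt, b.txt, c.txt, d.txt, e.txt, f.txt} staged={e.txt}
After op 25 (git add f.txt): modified={a.txt, b.txt, c.txt, d.txt, e.txt} staged={e.txt, f.txt}
After op 26 (git add b.txt): modified={a.txt, c.txt, d.txt, e.txt} staged={b.txt, e.txt, f.txt}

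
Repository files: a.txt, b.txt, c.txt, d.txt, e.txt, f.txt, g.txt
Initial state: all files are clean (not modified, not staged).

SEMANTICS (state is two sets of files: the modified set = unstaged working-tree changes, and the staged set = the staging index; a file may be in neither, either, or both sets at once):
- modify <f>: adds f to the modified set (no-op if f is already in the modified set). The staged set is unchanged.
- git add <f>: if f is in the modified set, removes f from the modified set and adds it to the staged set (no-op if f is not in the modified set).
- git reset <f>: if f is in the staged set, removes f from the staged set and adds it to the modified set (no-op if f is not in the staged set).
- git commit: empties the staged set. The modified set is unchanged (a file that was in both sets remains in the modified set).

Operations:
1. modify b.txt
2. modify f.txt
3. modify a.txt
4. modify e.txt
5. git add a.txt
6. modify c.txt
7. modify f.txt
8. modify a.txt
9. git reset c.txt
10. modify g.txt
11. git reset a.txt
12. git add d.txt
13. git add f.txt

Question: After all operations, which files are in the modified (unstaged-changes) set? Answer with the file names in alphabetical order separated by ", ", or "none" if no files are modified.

Answer: a.txt, b.txt, c.txt, e.txt, g.txt

Derivation:
After op 1 (modify b.txt): modified={b.txt} staged={none}
After op 2 (modify f.txt): modified={b.txt, f.txt} staged={none}
After op 3 (modify a.txt): modified={a.txt, b.txt, f.txt} staged={none}
After op 4 (modify e.txt): modified={a.txt, b.txt, e.txt, f.txt} staged={none}
After op 5 (git add a.txt): modified={b.txt, e.txt, f.txt} staged={a.txt}
After op 6 (modify c.txt): modified={b.txt, c.txt, e.txt, f.txt} staged={a.txt}
After op 7 (modify f.txt): modified={b.txt, c.txt, e.txt, f.txt} staged={a.txt}
After op 8 (modify a.txt): modified={a.txt, b.txt, c.txt, e.txt, f.txt} staged={a.txt}
After op 9 (git reset c.txt): modified={a.txt, b.txt, c.txt, e.txt, f.txt} staged={a.txt}
After op 10 (modify g.txt): modified={a.txt, b.txt, c.txt, e.txt, f.txt, g.txt} staged={a.txt}
After op 11 (git reset a.txt): modified={a.txt, b.txt, c.txt, e.txt, f.txt, g.txt} staged={none}
After op 12 (git add d.txt): modified={a.txt, b.txt, c.txt, e.txt, f.txt, g.txt} staged={none}
After op 13 (git add f.txt): modified={a.txt, b.txt, c.txt, e.txt, g.txt} staged={f.txt}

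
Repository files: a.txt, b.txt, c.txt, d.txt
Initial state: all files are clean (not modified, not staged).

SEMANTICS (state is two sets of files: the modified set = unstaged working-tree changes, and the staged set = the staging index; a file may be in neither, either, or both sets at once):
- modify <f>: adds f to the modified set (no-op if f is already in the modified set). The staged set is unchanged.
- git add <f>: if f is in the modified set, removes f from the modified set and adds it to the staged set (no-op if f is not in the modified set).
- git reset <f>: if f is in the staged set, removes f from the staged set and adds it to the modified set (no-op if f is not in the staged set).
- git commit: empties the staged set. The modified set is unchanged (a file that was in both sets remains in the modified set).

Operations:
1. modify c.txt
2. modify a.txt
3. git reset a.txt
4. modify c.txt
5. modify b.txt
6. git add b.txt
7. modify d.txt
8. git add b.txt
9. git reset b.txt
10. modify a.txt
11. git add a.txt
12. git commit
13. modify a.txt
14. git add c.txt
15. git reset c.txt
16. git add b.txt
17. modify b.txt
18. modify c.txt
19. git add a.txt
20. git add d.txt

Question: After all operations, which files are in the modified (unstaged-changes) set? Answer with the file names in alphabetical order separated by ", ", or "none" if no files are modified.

Answer: b.txt, c.txt

Derivation:
After op 1 (modify c.txt): modified={c.txt} staged={none}
After op 2 (modify a.txt): modified={a.txt, c.txt} staged={none}
After op 3 (git reset a.txt): modified={a.txt, c.txt} staged={none}
After op 4 (modify c.txt): modified={a.txt, c.txt} staged={none}
After op 5 (modify b.txt): modified={a.txt, b.txt, c.txt} staged={none}
After op 6 (git add b.txt): modified={a.txt, c.txt} staged={b.txt}
After op 7 (modify d.txt): modified={a.txt, c.txt, d.txt} staged={b.txt}
After op 8 (git add b.txt): modified={a.txt, c.txt, d.txt} staged={b.txt}
After op 9 (git reset b.txt): modified={a.txt, b.txt, c.txt, d.txt} staged={none}
After op 10 (modify a.txt): modified={a.txt, b.txt, c.txt, d.txt} staged={none}
After op 11 (git add a.txt): modified={b.txt, c.txt, d.txt} staged={a.txt}
After op 12 (git commit): modified={b.txt, c.txt, d.txt} staged={none}
After op 13 (modify a.txt): modified={a.txt, b.txt, c.txt, d.txt} staged={none}
After op 14 (git add c.txt): modified={a.txt, b.txt, d.txt} staged={c.txt}
After op 15 (git reset c.txt): modified={a.txt, b.txt, c.txt, d.txt} staged={none}
After op 16 (git add b.txt): modified={a.txt, c.txt, d.txt} staged={b.txt}
After op 17 (modify b.txt): modified={a.txt, b.txt, c.txt, d.txt} staged={b.txt}
After op 18 (modify c.txt): modified={a.txt, b.txt, c.txt, d.txt} staged={b.txt}
After op 19 (git add a.txt): modified={b.txt, c.txt, d.txt} staged={a.txt, b.txt}
After op 20 (git add d.txt): modified={b.txt, c.txt} staged={a.txt, b.txt, d.txt}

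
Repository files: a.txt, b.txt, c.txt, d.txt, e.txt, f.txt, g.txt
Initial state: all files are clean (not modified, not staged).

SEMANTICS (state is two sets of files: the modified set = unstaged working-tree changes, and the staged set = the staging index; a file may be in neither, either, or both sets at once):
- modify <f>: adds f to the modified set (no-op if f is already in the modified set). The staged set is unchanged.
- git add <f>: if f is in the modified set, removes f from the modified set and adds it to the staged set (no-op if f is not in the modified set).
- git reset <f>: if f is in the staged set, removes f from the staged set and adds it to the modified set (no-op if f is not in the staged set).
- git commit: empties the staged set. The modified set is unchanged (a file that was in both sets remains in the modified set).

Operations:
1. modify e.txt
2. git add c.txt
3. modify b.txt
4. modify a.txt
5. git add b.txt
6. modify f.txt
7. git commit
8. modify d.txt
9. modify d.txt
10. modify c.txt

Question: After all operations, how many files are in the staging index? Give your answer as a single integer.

Answer: 0

Derivation:
After op 1 (modify e.txt): modified={e.txt} staged={none}
After op 2 (git add c.txt): modified={e.txt} staged={none}
After op 3 (modify b.txt): modified={b.txt, e.txt} staged={none}
After op 4 (modify a.txt): modified={a.txt, b.txt, e.txt} staged={none}
After op 5 (git add b.txt): modified={a.txt, e.txt} staged={b.txt}
After op 6 (modify f.txt): modified={a.txt, e.txt, f.txt} staged={b.txt}
After op 7 (git commit): modified={a.txt, e.txt, f.txt} staged={none}
After op 8 (modify d.txt): modified={a.txt, d.txt, e.txt, f.txt} staged={none}
After op 9 (modify d.txt): modified={a.txt, d.txt, e.txt, f.txt} staged={none}
After op 10 (modify c.txt): modified={a.txt, c.txt, d.txt, e.txt, f.txt} staged={none}
Final staged set: {none} -> count=0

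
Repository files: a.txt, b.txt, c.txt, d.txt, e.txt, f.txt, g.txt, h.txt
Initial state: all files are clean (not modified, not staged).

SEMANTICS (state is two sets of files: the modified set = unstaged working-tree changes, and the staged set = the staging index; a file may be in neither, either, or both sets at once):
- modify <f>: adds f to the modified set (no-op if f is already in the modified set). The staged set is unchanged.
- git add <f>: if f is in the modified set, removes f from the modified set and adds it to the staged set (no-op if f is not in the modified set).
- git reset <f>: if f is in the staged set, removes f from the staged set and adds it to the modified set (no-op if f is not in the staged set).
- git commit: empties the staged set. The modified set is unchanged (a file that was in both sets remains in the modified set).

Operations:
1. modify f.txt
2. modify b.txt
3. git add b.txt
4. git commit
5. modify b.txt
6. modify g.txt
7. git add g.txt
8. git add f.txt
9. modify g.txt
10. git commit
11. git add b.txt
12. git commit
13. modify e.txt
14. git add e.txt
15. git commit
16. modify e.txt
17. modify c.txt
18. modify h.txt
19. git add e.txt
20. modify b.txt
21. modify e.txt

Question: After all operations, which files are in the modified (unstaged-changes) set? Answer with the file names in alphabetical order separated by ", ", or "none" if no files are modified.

Answer: b.txt, c.txt, e.txt, g.txt, h.txt

Derivation:
After op 1 (modify f.txt): modified={f.txt} staged={none}
After op 2 (modify b.txt): modified={b.txt, f.txt} staged={none}
After op 3 (git add b.txt): modified={f.txt} staged={b.txt}
After op 4 (git commit): modified={f.txt} staged={none}
After op 5 (modify b.txt): modified={b.txt, f.txt} staged={none}
After op 6 (modify g.txt): modified={b.txt, f.txt, g.txt} staged={none}
After op 7 (git add g.txt): modified={b.txt, f.txt} staged={g.txt}
After op 8 (git add f.txt): modified={b.txt} staged={f.txt, g.txt}
After op 9 (modify g.txt): modified={b.txt, g.txt} staged={f.txt, g.txt}
After op 10 (git commit): modified={b.txt, g.txt} staged={none}
After op 11 (git add b.txt): modified={g.txt} staged={b.txt}
After op 12 (git commit): modified={g.txt} staged={none}
After op 13 (modify e.txt): modified={e.txt, g.txt} staged={none}
After op 14 (git add e.txt): modified={g.txt} staged={e.txt}
After op 15 (git commit): modified={g.txt} staged={none}
After op 16 (modify e.txt): modified={e.txt, g.txt} staged={none}
After op 17 (modify c.txt): modified={c.txt, e.txt, g.txt} staged={none}
After op 18 (modify h.txt): modified={c.txt, e.txt, g.txt, h.txt} staged={none}
After op 19 (git add e.txt): modified={c.txt, g.txt, h.txt} staged={e.txt}
After op 20 (modify b.txt): modified={b.txt, c.txt, g.txt, h.txt} staged={e.txt}
After op 21 (modify e.txt): modified={b.txt, c.txt, e.txt, g.txt, h.txt} staged={e.txt}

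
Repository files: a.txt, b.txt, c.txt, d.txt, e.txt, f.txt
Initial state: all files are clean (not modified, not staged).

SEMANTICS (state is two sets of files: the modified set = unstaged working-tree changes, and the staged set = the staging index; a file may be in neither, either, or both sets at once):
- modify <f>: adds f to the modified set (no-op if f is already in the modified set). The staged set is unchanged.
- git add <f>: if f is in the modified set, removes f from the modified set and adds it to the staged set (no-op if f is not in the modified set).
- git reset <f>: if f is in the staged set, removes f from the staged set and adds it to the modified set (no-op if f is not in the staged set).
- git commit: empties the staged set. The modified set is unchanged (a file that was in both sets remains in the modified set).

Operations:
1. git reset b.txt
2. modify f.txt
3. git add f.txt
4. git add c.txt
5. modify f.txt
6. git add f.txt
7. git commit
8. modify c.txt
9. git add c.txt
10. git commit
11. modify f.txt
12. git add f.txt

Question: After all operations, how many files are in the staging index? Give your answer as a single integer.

Answer: 1

Derivation:
After op 1 (git reset b.txt): modified={none} staged={none}
After op 2 (modify f.txt): modified={f.txt} staged={none}
After op 3 (git add f.txt): modified={none} staged={f.txt}
After op 4 (git add c.txt): modified={none} staged={f.txt}
After op 5 (modify f.txt): modified={f.txt} staged={f.txt}
After op 6 (git add f.txt): modified={none} staged={f.txt}
After op 7 (git commit): modified={none} staged={none}
After op 8 (modify c.txt): modified={c.txt} staged={none}
After op 9 (git add c.txt): modified={none} staged={c.txt}
After op 10 (git commit): modified={none} staged={none}
After op 11 (modify f.txt): modified={f.txt} staged={none}
After op 12 (git add f.txt): modified={none} staged={f.txt}
Final staged set: {f.txt} -> count=1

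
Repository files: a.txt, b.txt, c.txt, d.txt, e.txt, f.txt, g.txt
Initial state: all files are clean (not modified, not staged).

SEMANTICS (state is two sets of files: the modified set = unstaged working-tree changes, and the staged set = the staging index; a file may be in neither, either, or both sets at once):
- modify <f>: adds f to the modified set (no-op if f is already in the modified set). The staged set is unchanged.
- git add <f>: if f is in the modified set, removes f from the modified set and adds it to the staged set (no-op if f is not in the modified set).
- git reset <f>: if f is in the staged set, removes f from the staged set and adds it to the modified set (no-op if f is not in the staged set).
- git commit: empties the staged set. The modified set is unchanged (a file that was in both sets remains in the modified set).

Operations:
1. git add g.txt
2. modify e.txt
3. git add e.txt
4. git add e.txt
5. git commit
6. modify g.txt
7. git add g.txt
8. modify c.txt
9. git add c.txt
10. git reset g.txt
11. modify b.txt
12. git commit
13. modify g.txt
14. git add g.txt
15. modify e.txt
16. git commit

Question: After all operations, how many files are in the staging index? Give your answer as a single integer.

After op 1 (git add g.txt): modified={none} staged={none}
After op 2 (modify e.txt): modified={e.txt} staged={none}
After op 3 (git add e.txt): modified={none} staged={e.txt}
After op 4 (git add e.txt): modified={none} staged={e.txt}
After op 5 (git commit): modified={none} staged={none}
After op 6 (modify g.txt): modified={g.txt} staged={none}
After op 7 (git add g.txt): modified={none} staged={g.txt}
After op 8 (modify c.txt): modified={c.txt} staged={g.txt}
After op 9 (git add c.txt): modified={none} staged={c.txt, g.txt}
After op 10 (git reset g.txt): modified={g.txt} staged={c.txt}
After op 11 (modify b.txt): modified={b.txt, g.txt} staged={c.txt}
After op 12 (git commit): modified={b.txt, g.txt} staged={none}
After op 13 (modify g.txt): modified={b.txt, g.txt} staged={none}
After op 14 (git add g.txt): modified={b.txt} staged={g.txt}
After op 15 (modify e.txt): modified={b.txt, e.txt} staged={g.txt}
After op 16 (git commit): modified={b.txt, e.txt} staged={none}
Final staged set: {none} -> count=0

Answer: 0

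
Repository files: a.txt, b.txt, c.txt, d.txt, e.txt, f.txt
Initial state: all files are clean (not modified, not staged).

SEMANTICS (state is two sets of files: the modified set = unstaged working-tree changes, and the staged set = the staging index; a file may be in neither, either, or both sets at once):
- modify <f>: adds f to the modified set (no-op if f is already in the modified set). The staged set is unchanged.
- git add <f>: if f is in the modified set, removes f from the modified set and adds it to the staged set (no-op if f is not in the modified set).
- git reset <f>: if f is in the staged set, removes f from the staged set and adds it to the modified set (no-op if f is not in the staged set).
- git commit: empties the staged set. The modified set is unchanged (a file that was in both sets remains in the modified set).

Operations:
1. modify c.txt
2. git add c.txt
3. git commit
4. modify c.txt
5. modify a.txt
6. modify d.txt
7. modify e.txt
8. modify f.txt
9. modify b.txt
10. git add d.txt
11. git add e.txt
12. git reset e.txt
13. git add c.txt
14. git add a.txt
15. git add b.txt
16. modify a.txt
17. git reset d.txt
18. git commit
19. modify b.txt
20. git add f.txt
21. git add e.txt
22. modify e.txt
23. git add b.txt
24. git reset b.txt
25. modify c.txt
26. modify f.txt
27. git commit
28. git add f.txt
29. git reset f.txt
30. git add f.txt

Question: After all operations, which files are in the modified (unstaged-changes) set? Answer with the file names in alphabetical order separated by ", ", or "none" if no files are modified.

After op 1 (modify c.txt): modified={c.txt} staged={none}
After op 2 (git add c.txt): modified={none} staged={c.txt}
After op 3 (git commit): modified={none} staged={none}
After op 4 (modify c.txt): modified={c.txt} staged={none}
After op 5 (modify a.txt): modified={a.txt, c.txt} staged={none}
After op 6 (modify d.txt): modified={a.txt, c.txt, d.txt} staged={none}
After op 7 (modify e.txt): modified={a.txt, c.txt, d.txt, e.txt} staged={none}
After op 8 (modify f.txt): modified={a.txt, c.txt, d.txt, e.txt, f.txt} staged={none}
After op 9 (modify b.txt): modified={a.txt, b.txt, c.txt, d.txt, e.txt, f.txt} staged={none}
After op 10 (git add d.txt): modified={a.txt, b.txt, c.txt, e.txt, f.txt} staged={d.txt}
After op 11 (git add e.txt): modified={a.txt, b.txt, c.txt, f.txt} staged={d.txt, e.txt}
After op 12 (git reset e.txt): modified={a.txt, b.txt, c.txt, e.txt, f.txt} staged={d.txt}
After op 13 (git add c.txt): modified={a.txt, b.txt, e.txt, f.txt} staged={c.txt, d.txt}
After op 14 (git add a.txt): modified={b.txt, e.txt, f.txt} staged={a.txt, c.txt, d.txt}
After op 15 (git add b.txt): modified={e.txt, f.txt} staged={a.txt, b.txt, c.txt, d.txt}
After op 16 (modify a.txt): modified={a.txt, e.txt, f.txt} staged={a.txt, b.txt, c.txt, d.txt}
After op 17 (git reset d.txt): modified={a.txt, d.txt, e.txt, f.txt} staged={a.txt, b.txt, c.txt}
After op 18 (git commit): modified={a.txt, d.txt, e.txt, f.txt} staged={none}
After op 19 (modify b.txt): modified={a.txt, b.txt, d.txt, e.txt, f.txt} staged={none}
After op 20 (git add f.txt): modified={a.txt, b.txt, d.txt, e.txt} staged={f.txt}
After op 21 (git add e.txt): modified={a.txt, b.txt, d.txt} staged={e.txt, f.txt}
After op 22 (modify e.txt): modified={a.txt, b.txt, d.txt, e.txt} staged={e.txt, f.txt}
After op 23 (git add b.txt): modified={a.txt, d.txt, e.txt} staged={b.txt, e.txt, f.txt}
After op 24 (git reset b.txt): modified={a.txt, b.txt, d.txt, e.txt} staged={e.txt, f.txt}
After op 25 (modify c.txt): modified={a.txt, b.txt, c.txt, d.txt, e.txt} staged={e.txt, f.txt}
After op 26 (modify f.txt): modified={a.txt, b.txt, c.txt, d.txt, e.txt, f.txt} staged={e.txt, f.txt}
After op 27 (git commit): modified={a.txt, b.txt, c.txt, d.txt, e.txt, f.txt} staged={none}
After op 28 (git add f.txt): modified={a.txt, b.txt, c.txt, d.txt, e.txt} staged={f.txt}
After op 29 (git reset f.txt): modified={a.txt, b.txt, c.txt, d.txt, e.txt, f.txt} staged={none}
After op 30 (git add f.txt): modified={a.txt, b.txt, c.txt, d.txt, e.txt} staged={f.txt}

Answer: a.txt, b.txt, c.txt, d.txt, e.txt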